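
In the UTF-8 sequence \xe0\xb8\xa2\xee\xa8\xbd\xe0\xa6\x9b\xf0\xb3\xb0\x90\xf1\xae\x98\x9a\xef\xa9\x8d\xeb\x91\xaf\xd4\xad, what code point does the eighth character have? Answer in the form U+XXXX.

U+052D

Offset 0: leading byte 0xE0 = 11100000 → 3-byte char #1 = E0 B8 A2.
Offset 3: leading byte 0xEE = 11101110 → 3-byte char #2 = EE A8 BD.
Offset 6: leading byte 0xE0 = 11100000 → 3-byte char #3 = E0 A6 9B.
Offset 9: leading byte 0xF0 = 11110000 → 4-byte char #4 = F0 B3 B0 90.
Offset 13: leading byte 0xF1 = 11110001 → 4-byte char #5 = F1 AE 98 9A.
Offset 17: leading byte 0xEF = 11101111 → 3-byte char #6 = EF A9 8D.
Offset 20: leading byte 0xEB = 11101011 → 3-byte char #7 = EB 91 AF.
Offset 23: leading byte 0xD4 = 11010100 → 2-byte char #8 = D4 AD.
Leading byte 0xD4 = 11010100 matches 110xxxxx → 2-byte sequence.
Byte 1: 0xD4 = 11010100, payload 10100 (5 bits).
Byte 2: 0xAD = 10101101 (10xxxxxx ✓), payload 101101.
Concatenate: 10100101101 = 0x52D (11 bits → U+052D).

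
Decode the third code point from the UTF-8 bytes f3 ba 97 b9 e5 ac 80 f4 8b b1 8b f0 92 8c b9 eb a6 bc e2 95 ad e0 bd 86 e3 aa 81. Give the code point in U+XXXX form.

Offset 0: leading byte 0xF3 = 11110011 → 4-byte char #1 = F3 BA 97 B9.
Offset 4: leading byte 0xE5 = 11100101 → 3-byte char #2 = E5 AC 80.
Offset 7: leading byte 0xF4 = 11110100 → 4-byte char #3 = F4 8B B1 8B.
Leading byte 0xF4 = 11110100 matches 11110xxx → 4-byte sequence.
Byte 1: 0xF4 = 11110100, payload 100 (3 bits).
Byte 2: 0x8B = 10001011 (10xxxxxx ✓), payload 001011.
Byte 3: 0xB1 = 10110001 (10xxxxxx ✓), payload 110001.
Byte 4: 0x8B = 10001011 (10xxxxxx ✓), payload 001011.
Concatenate: 100001011110001001011 = 0x10BC4B (21 bits → U+10BC4B).

U+10BC4B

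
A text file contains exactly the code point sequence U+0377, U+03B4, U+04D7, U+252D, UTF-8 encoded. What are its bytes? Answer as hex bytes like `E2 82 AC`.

U+0377: 2-byte form → CD B7.
U+03B4: 2-byte form → CE B4.
U+04D7: 2-byte form → D3 97.
U+252D: 3-byte form → E2 94 AD.
Concatenated (9 bytes): CD B7 CE B4 D3 97 E2 94 AD.

CD B7 CE B4 D3 97 E2 94 AD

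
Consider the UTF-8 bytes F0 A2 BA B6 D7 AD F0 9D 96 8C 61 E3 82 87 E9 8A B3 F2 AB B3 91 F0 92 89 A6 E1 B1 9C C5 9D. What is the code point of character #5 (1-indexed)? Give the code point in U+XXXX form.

U+3087

Offset 0: leading byte 0xF0 = 11110000 → 4-byte char #1 = F0 A2 BA B6.
Offset 4: leading byte 0xD7 = 11010111 → 2-byte char #2 = D7 AD.
Offset 6: leading byte 0xF0 = 11110000 → 4-byte char #3 = F0 9D 96 8C.
Offset 10: leading byte 0x61 = 01100001 → 1-byte char #4 = 61.
Offset 11: leading byte 0xE3 = 11100011 → 3-byte char #5 = E3 82 87.
Leading byte 0xE3 = 11100011 matches 1110xxxx → 3-byte sequence.
Byte 1: 0xE3 = 11100011, payload 0011 (4 bits).
Byte 2: 0x82 = 10000010 (10xxxxxx ✓), payload 000010.
Byte 3: 0x87 = 10000111 (10xxxxxx ✓), payload 000111.
Concatenate: 0011000010000111 = 0x3087 (16 bits → U+3087).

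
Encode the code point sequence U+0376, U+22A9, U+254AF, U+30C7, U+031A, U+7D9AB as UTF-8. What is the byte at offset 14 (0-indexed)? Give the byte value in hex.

U+0376 → 2-byte form CD B6 at offsets 0–1.
U+22A9 → 3-byte form E2 8A A9 at offsets 2–4.
U+254AF → 4-byte form F0 A5 92 AF at offsets 5–8.
U+30C7 → 3-byte form E3 83 87 at offsets 9–11.
U+031A → 2-byte form CC 9A at offsets 12–13.
U+7D9AB → 4-byte form F1 BD A6 AB at offsets 14–17.
Offset 14 falls in char 6's range; it's byte 1 of F1 BD A6 AB = 0xF1.

0xF1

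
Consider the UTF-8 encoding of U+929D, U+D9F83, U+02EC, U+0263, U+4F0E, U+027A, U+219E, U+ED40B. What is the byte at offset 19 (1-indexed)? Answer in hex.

1-indexed offset 19 is 0-indexed offset 18.
U+929D → 3-byte form E9 8A 9D at offsets 0–2.
U+D9F83 → 4-byte form F3 99 BE 83 at offsets 3–6.
U+02EC → 2-byte form CB AC at offsets 7–8.
U+0263 → 2-byte form C9 A3 at offsets 9–10.
U+4F0E → 3-byte form E4 BC 8E at offsets 11–13.
U+027A → 2-byte form C9 BA at offsets 14–15.
U+219E → 3-byte form E2 86 9E at offsets 16–18.
Offset 18 falls in char 7's range; it's byte 3 of E2 86 9E = 0x9E.

0x9E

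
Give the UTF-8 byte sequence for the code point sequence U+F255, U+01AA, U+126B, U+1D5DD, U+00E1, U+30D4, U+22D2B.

U+F255: 3-byte form → EF 89 95.
U+01AA: 2-byte form → C6 AA.
U+126B: 3-byte form → E1 89 AB.
U+1D5DD: 4-byte form → F0 9D 97 9D.
U+00E1: 2-byte form → C3 A1.
U+30D4: 3-byte form → E3 83 94.
U+22D2B: 4-byte form → F0 A2 B4 AB.
Concatenated (21 bytes): EF 89 95 C6 AA E1 89 AB F0 9D 97 9D C3 A1 E3 83 94 F0 A2 B4 AB.

EF 89 95 C6 AA E1 89 AB F0 9D 97 9D C3 A1 E3 83 94 F0 A2 B4 AB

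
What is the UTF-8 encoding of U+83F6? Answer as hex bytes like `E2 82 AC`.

E8 8F B6

U+83F6 = 0x83F6 = 33782 decimal. In range U+0800–U+FFFF → 3-byte form: 1110xxxx 10xxxxxx 10xxxxxx.
Binary (16 bits): 1000001111110110.
Split 4+6+6: 1000 | 001111 | 110110.
Byte 1: 11101000 = 0xE8.
Byte 2: 10001111 = 0x8F.
Byte 3: 10110110 = 0xB6.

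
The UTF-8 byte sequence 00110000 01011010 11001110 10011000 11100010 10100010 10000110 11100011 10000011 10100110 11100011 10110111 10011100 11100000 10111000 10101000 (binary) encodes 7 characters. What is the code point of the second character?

U+005A

Offset 0: leading byte 0x30 = 00110000 → 1-byte char #1 = 30.
Offset 1: leading byte 0x5A = 01011010 → 1-byte char #2 = 5A.
Leading byte 0x5A = 01011010 matches 0xxxxxxx → 1-byte sequence.
Byte 1: 0x5A = 01011010, payload 1011010 (7 bits).
Concatenate: 1011010 = 0x5A (7 bits → U+005A).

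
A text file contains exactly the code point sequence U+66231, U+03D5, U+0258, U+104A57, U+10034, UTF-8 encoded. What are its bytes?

F1 A6 88 B1 CF 95 C9 98 F4 84 A9 97 F0 90 80 B4

U+66231: 4-byte form → F1 A6 88 B1.
U+03D5: 2-byte form → CF 95.
U+0258: 2-byte form → C9 98.
U+104A57: 4-byte form → F4 84 A9 97.
U+10034: 4-byte form → F0 90 80 B4.
Concatenated (16 bytes): F1 A6 88 B1 CF 95 C9 98 F4 84 A9 97 F0 90 80 B4.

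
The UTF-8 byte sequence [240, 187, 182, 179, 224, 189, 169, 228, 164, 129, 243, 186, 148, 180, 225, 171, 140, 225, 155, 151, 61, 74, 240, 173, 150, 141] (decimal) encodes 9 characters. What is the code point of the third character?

Offset 0: leading byte 0xF0 = 11110000 → 4-byte char #1 = F0 BB B6 B3.
Offset 4: leading byte 0xE0 = 11100000 → 3-byte char #2 = E0 BD A9.
Offset 7: leading byte 0xE4 = 11100100 → 3-byte char #3 = E4 A4 81.
Leading byte 0xE4 = 11100100 matches 1110xxxx → 3-byte sequence.
Byte 1: 0xE4 = 11100100, payload 0100 (4 bits).
Byte 2: 0xA4 = 10100100 (10xxxxxx ✓), payload 100100.
Byte 3: 0x81 = 10000001 (10xxxxxx ✓), payload 000001.
Concatenate: 0100100100000001 = 0x4901 (16 bits → U+4901).

U+4901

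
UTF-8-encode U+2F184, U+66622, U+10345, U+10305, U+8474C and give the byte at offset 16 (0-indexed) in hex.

0xF2

U+2F184 → 4-byte form F0 AF 86 84 at offsets 0–3.
U+66622 → 4-byte form F1 A6 98 A2 at offsets 4–7.
U+10345 → 4-byte form F0 90 8D 85 at offsets 8–11.
U+10305 → 4-byte form F0 90 8C 85 at offsets 12–15.
U+8474C → 4-byte form F2 84 9D 8C at offsets 16–19.
Offset 16 falls in char 5's range; it's byte 1 of F2 84 9D 8C = 0xF2.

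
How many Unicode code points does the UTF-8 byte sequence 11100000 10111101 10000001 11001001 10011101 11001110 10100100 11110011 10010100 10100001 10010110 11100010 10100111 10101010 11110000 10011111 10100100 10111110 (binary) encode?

6

Byte at offset 0: 0xE0 = 11100000 → 3-byte char (#1). Advance 3.
Byte at offset 3: 0xC9 = 11001001 → 2-byte char (#2). Advance 2.
Byte at offset 5: 0xCE = 11001110 → 2-byte char (#3). Advance 2.
Byte at offset 7: 0xF3 = 11110011 → 4-byte char (#4). Advance 4.
Byte at offset 11: 0xE2 = 11100010 → 3-byte char (#5). Advance 3.
Byte at offset 14: 0xF0 = 11110000 → 4-byte char (#6). Advance 4.
Reached end at offset 18 after 6 code points.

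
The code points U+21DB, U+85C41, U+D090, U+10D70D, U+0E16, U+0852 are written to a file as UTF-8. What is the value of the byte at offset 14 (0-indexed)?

U+21DB → 3-byte form E2 87 9B at offsets 0–2.
U+85C41 → 4-byte form F2 85 B1 81 at offsets 3–6.
U+D090 → 3-byte form ED 82 90 at offsets 7–9.
U+10D70D → 4-byte form F4 8D 9C 8D at offsets 10–13.
U+0E16 → 3-byte form E0 B8 96 at offsets 14–16.
Offset 14 falls in char 5's range; it's byte 1 of E0 B8 96 = 0xE0.

0xE0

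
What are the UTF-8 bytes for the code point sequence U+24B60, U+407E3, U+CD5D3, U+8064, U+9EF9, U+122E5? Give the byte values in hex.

U+24B60: 4-byte form → F0 A4 AD A0.
U+407E3: 4-byte form → F1 80 9F A3.
U+CD5D3: 4-byte form → F3 8D 97 93.
U+8064: 3-byte form → E8 81 A4.
U+9EF9: 3-byte form → E9 BB B9.
U+122E5: 4-byte form → F0 92 8B A5.
Concatenated (22 bytes): F0 A4 AD A0 F1 80 9F A3 F3 8D 97 93 E8 81 A4 E9 BB B9 F0 92 8B A5.

F0 A4 AD A0 F1 80 9F A3 F3 8D 97 93 E8 81 A4 E9 BB B9 F0 92 8B A5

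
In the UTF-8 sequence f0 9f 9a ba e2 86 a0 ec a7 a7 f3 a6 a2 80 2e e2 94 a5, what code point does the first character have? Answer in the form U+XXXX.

Offset 0: leading byte 0xF0 = 11110000 → 4-byte char #1 = F0 9F 9A BA.
Leading byte 0xF0 = 11110000 matches 11110xxx → 4-byte sequence.
Byte 1: 0xF0 = 11110000, payload 000 (3 bits).
Byte 2: 0x9F = 10011111 (10xxxxxx ✓), payload 011111.
Byte 3: 0x9A = 10011010 (10xxxxxx ✓), payload 011010.
Byte 4: 0xBA = 10111010 (10xxxxxx ✓), payload 111010.
Concatenate: 000011111011010111010 = 0x1F6BA (21 bits → U+1F6BA).

U+1F6BA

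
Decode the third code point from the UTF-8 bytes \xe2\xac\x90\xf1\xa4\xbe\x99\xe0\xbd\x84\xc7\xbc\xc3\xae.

U+0F44

Offset 0: leading byte 0xE2 = 11100010 → 3-byte char #1 = E2 AC 90.
Offset 3: leading byte 0xF1 = 11110001 → 4-byte char #2 = F1 A4 BE 99.
Offset 7: leading byte 0xE0 = 11100000 → 3-byte char #3 = E0 BD 84.
Leading byte 0xE0 = 11100000 matches 1110xxxx → 3-byte sequence.
Byte 1: 0xE0 = 11100000, payload 0000 (4 bits).
Byte 2: 0xBD = 10111101 (10xxxxxx ✓), payload 111101.
Byte 3: 0x84 = 10000100 (10xxxxxx ✓), payload 000100.
Concatenate: 0000111101000100 = 0xF44 (16 bits → U+0F44).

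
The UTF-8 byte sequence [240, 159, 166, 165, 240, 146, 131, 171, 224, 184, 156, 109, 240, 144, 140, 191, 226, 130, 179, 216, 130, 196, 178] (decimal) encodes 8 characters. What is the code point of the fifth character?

U+1033F

Offset 0: leading byte 0xF0 = 11110000 → 4-byte char #1 = F0 9F A6 A5.
Offset 4: leading byte 0xF0 = 11110000 → 4-byte char #2 = F0 92 83 AB.
Offset 8: leading byte 0xE0 = 11100000 → 3-byte char #3 = E0 B8 9C.
Offset 11: leading byte 0x6D = 01101101 → 1-byte char #4 = 6D.
Offset 12: leading byte 0xF0 = 11110000 → 4-byte char #5 = F0 90 8C BF.
Leading byte 0xF0 = 11110000 matches 11110xxx → 4-byte sequence.
Byte 1: 0xF0 = 11110000, payload 000 (3 bits).
Byte 2: 0x90 = 10010000 (10xxxxxx ✓), payload 010000.
Byte 3: 0x8C = 10001100 (10xxxxxx ✓), payload 001100.
Byte 4: 0xBF = 10111111 (10xxxxxx ✓), payload 111111.
Concatenate: 000010000001100111111 = 0x1033F (21 bits → U+1033F).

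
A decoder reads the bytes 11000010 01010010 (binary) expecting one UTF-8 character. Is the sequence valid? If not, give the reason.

Leading byte 0xC2 = 11000010 → 2-byte form.
Byte 2 is 0x52 = 01010010, which is not 10xxxxxx — expected a continuation byte.

invalid (non-continuation byte where continuation expected)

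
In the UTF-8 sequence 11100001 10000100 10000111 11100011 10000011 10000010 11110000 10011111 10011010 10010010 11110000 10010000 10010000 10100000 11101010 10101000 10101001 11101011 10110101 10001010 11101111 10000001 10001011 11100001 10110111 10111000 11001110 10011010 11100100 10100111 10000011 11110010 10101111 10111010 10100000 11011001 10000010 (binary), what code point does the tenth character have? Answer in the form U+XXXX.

U+49C3

Offset 0: leading byte 0xE1 = 11100001 → 3-byte char #1 = E1 84 87.
Offset 3: leading byte 0xE3 = 11100011 → 3-byte char #2 = E3 83 82.
Offset 6: leading byte 0xF0 = 11110000 → 4-byte char #3 = F0 9F 9A 92.
Offset 10: leading byte 0xF0 = 11110000 → 4-byte char #4 = F0 90 90 A0.
Offset 14: leading byte 0xEA = 11101010 → 3-byte char #5 = EA A8 A9.
Offset 17: leading byte 0xEB = 11101011 → 3-byte char #6 = EB B5 8A.
Offset 20: leading byte 0xEF = 11101111 → 3-byte char #7 = EF 81 8B.
Offset 23: leading byte 0xE1 = 11100001 → 3-byte char #8 = E1 B7 B8.
Offset 26: leading byte 0xCE = 11001110 → 2-byte char #9 = CE 9A.
Offset 28: leading byte 0xE4 = 11100100 → 3-byte char #10 = E4 A7 83.
Leading byte 0xE4 = 11100100 matches 1110xxxx → 3-byte sequence.
Byte 1: 0xE4 = 11100100, payload 0100 (4 bits).
Byte 2: 0xA7 = 10100111 (10xxxxxx ✓), payload 100111.
Byte 3: 0x83 = 10000011 (10xxxxxx ✓), payload 000011.
Concatenate: 0100100111000011 = 0x49C3 (16 bits → U+49C3).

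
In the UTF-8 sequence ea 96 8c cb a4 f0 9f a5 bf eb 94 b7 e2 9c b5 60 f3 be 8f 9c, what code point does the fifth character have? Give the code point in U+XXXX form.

Offset 0: leading byte 0xEA = 11101010 → 3-byte char #1 = EA 96 8C.
Offset 3: leading byte 0xCB = 11001011 → 2-byte char #2 = CB A4.
Offset 5: leading byte 0xF0 = 11110000 → 4-byte char #3 = F0 9F A5 BF.
Offset 9: leading byte 0xEB = 11101011 → 3-byte char #4 = EB 94 B7.
Offset 12: leading byte 0xE2 = 11100010 → 3-byte char #5 = E2 9C B5.
Leading byte 0xE2 = 11100010 matches 1110xxxx → 3-byte sequence.
Byte 1: 0xE2 = 11100010, payload 0010 (4 bits).
Byte 2: 0x9C = 10011100 (10xxxxxx ✓), payload 011100.
Byte 3: 0xB5 = 10110101 (10xxxxxx ✓), payload 110101.
Concatenate: 0010011100110101 = 0x2735 (16 bits → U+2735).

U+2735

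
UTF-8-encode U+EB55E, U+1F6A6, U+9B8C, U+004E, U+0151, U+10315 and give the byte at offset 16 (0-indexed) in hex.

U+EB55E → 4-byte form F3 AB 95 9E at offsets 0–3.
U+1F6A6 → 4-byte form F0 9F 9A A6 at offsets 4–7.
U+9B8C → 3-byte form E9 AE 8C at offsets 8–10.
U+004E → 1-byte form 4E at offsets 11–11.
U+0151 → 2-byte form C5 91 at offsets 12–13.
U+10315 → 4-byte form F0 90 8C 95 at offsets 14–17.
Offset 16 falls in char 6's range; it's byte 3 of F0 90 8C 95 = 0x8C.

0x8C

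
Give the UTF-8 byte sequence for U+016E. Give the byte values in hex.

U+016E = 0x16E = 366 decimal. In range U+0080–U+07FF → 2-byte form: 110xxxxx 10xxxxxx.
Binary (11 bits): 00101101110.
Split 5+6: 00101 | 101110.
Byte 1: 11000101 = 0xC5.
Byte 2: 10101110 = 0xAE.

C5 AE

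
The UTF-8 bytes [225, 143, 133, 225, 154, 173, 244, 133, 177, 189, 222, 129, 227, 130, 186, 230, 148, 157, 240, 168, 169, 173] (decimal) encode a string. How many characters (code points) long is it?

Byte at offset 0: 0xE1 = 11100001 → 3-byte char (#1). Advance 3.
Byte at offset 3: 0xE1 = 11100001 → 3-byte char (#2). Advance 3.
Byte at offset 6: 0xF4 = 11110100 → 4-byte char (#3). Advance 4.
Byte at offset 10: 0xDE = 11011110 → 2-byte char (#4). Advance 2.
Byte at offset 12: 0xE3 = 11100011 → 3-byte char (#5). Advance 3.
Byte at offset 15: 0xE6 = 11100110 → 3-byte char (#6). Advance 3.
Byte at offset 18: 0xF0 = 11110000 → 4-byte char (#7). Advance 4.
Reached end at offset 22 after 7 code points.

7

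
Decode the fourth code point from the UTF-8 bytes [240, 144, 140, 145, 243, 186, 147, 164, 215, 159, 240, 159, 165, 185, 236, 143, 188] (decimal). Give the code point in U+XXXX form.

Offset 0: leading byte 0xF0 = 11110000 → 4-byte char #1 = F0 90 8C 91.
Offset 4: leading byte 0xF3 = 11110011 → 4-byte char #2 = F3 BA 93 A4.
Offset 8: leading byte 0xD7 = 11010111 → 2-byte char #3 = D7 9F.
Offset 10: leading byte 0xF0 = 11110000 → 4-byte char #4 = F0 9F A5 B9.
Leading byte 0xF0 = 11110000 matches 11110xxx → 4-byte sequence.
Byte 1: 0xF0 = 11110000, payload 000 (3 bits).
Byte 2: 0x9F = 10011111 (10xxxxxx ✓), payload 011111.
Byte 3: 0xA5 = 10100101 (10xxxxxx ✓), payload 100101.
Byte 4: 0xB9 = 10111001 (10xxxxxx ✓), payload 111001.
Concatenate: 000011111100101111001 = 0x1F979 (21 bits → U+1F979).

U+1F979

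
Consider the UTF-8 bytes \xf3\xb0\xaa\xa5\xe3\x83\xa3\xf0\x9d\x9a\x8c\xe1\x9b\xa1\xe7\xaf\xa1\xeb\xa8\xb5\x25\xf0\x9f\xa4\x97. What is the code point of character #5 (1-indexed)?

U+7BE1

Offset 0: leading byte 0xF3 = 11110011 → 4-byte char #1 = F3 B0 AA A5.
Offset 4: leading byte 0xE3 = 11100011 → 3-byte char #2 = E3 83 A3.
Offset 7: leading byte 0xF0 = 11110000 → 4-byte char #3 = F0 9D 9A 8C.
Offset 11: leading byte 0xE1 = 11100001 → 3-byte char #4 = E1 9B A1.
Offset 14: leading byte 0xE7 = 11100111 → 3-byte char #5 = E7 AF A1.
Leading byte 0xE7 = 11100111 matches 1110xxxx → 3-byte sequence.
Byte 1: 0xE7 = 11100111, payload 0111 (4 bits).
Byte 2: 0xAF = 10101111 (10xxxxxx ✓), payload 101111.
Byte 3: 0xA1 = 10100001 (10xxxxxx ✓), payload 100001.
Concatenate: 0111101111100001 = 0x7BE1 (16 bits → U+7BE1).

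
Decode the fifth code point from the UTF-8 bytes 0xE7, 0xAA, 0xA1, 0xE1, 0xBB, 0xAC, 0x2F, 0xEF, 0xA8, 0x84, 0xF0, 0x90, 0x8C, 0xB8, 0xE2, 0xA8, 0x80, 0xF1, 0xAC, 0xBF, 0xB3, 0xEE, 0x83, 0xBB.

Offset 0: leading byte 0xE7 = 11100111 → 3-byte char #1 = E7 AA A1.
Offset 3: leading byte 0xE1 = 11100001 → 3-byte char #2 = E1 BB AC.
Offset 6: leading byte 0x2F = 00101111 → 1-byte char #3 = 2F.
Offset 7: leading byte 0xEF = 11101111 → 3-byte char #4 = EF A8 84.
Offset 10: leading byte 0xF0 = 11110000 → 4-byte char #5 = F0 90 8C B8.
Leading byte 0xF0 = 11110000 matches 11110xxx → 4-byte sequence.
Byte 1: 0xF0 = 11110000, payload 000 (3 bits).
Byte 2: 0x90 = 10010000 (10xxxxxx ✓), payload 010000.
Byte 3: 0x8C = 10001100 (10xxxxxx ✓), payload 001100.
Byte 4: 0xB8 = 10111000 (10xxxxxx ✓), payload 111000.
Concatenate: 000010000001100111000 = 0x10338 (21 bits → U+10338).

U+10338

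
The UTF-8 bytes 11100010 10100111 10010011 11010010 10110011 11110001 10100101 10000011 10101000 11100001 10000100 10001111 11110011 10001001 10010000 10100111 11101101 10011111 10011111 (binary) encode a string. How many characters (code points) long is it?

Byte at offset 0: 0xE2 = 11100010 → 3-byte char (#1). Advance 3.
Byte at offset 3: 0xD2 = 11010010 → 2-byte char (#2). Advance 2.
Byte at offset 5: 0xF1 = 11110001 → 4-byte char (#3). Advance 4.
Byte at offset 9: 0xE1 = 11100001 → 3-byte char (#4). Advance 3.
Byte at offset 12: 0xF3 = 11110011 → 4-byte char (#5). Advance 4.
Byte at offset 16: 0xED = 11101101 → 3-byte char (#6). Advance 3.
Reached end at offset 19 after 6 code points.

6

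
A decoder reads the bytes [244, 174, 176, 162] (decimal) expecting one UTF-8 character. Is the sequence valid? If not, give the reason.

invalid (encodes a value above U+10FFFF)

Leading byte 0xF4 = 11110100 → 4-byte form.
Payload = 0x12EC22, which exceeds U+10FFFF, the maximum Unicode code point. (Leading bytes F5–FF, or F4 followed by ≥ 0x90, are invalid.)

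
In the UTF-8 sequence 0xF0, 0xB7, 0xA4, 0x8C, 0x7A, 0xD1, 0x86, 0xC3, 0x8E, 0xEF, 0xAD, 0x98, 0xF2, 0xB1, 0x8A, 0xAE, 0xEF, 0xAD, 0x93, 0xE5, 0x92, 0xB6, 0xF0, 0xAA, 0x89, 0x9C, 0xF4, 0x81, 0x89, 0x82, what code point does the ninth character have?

Offset 0: leading byte 0xF0 = 11110000 → 4-byte char #1 = F0 B7 A4 8C.
Offset 4: leading byte 0x7A = 01111010 → 1-byte char #2 = 7A.
Offset 5: leading byte 0xD1 = 11010001 → 2-byte char #3 = D1 86.
Offset 7: leading byte 0xC3 = 11000011 → 2-byte char #4 = C3 8E.
Offset 9: leading byte 0xEF = 11101111 → 3-byte char #5 = EF AD 98.
Offset 12: leading byte 0xF2 = 11110010 → 4-byte char #6 = F2 B1 8A AE.
Offset 16: leading byte 0xEF = 11101111 → 3-byte char #7 = EF AD 93.
Offset 19: leading byte 0xE5 = 11100101 → 3-byte char #8 = E5 92 B6.
Offset 22: leading byte 0xF0 = 11110000 → 4-byte char #9 = F0 AA 89 9C.
Leading byte 0xF0 = 11110000 matches 11110xxx → 4-byte sequence.
Byte 1: 0xF0 = 11110000, payload 000 (3 bits).
Byte 2: 0xAA = 10101010 (10xxxxxx ✓), payload 101010.
Byte 3: 0x89 = 10001001 (10xxxxxx ✓), payload 001001.
Byte 4: 0x9C = 10011100 (10xxxxxx ✓), payload 011100.
Concatenate: 000101010001001011100 = 0x2A25C (21 bits → U+2A25C).

U+2A25C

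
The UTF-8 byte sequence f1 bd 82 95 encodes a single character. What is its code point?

Leading byte 0xF1 = 11110001 matches 11110xxx → 4-byte sequence.
Byte 1: 0xF1 = 11110001, payload 001 (3 bits).
Byte 2: 0xBD = 10111101 (10xxxxxx ✓), payload 111101.
Byte 3: 0x82 = 10000010 (10xxxxxx ✓), payload 000010.
Byte 4: 0x95 = 10010101 (10xxxxxx ✓), payload 010101.
Concatenate: 001111101000010010101 = 0x7D095 (21 bits → U+7D095).

U+7D095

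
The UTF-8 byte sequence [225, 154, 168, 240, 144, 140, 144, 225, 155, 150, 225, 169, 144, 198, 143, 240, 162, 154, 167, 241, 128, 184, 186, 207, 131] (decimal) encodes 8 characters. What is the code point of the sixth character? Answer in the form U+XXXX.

Offset 0: leading byte 0xE1 = 11100001 → 3-byte char #1 = E1 9A A8.
Offset 3: leading byte 0xF0 = 11110000 → 4-byte char #2 = F0 90 8C 90.
Offset 7: leading byte 0xE1 = 11100001 → 3-byte char #3 = E1 9B 96.
Offset 10: leading byte 0xE1 = 11100001 → 3-byte char #4 = E1 A9 90.
Offset 13: leading byte 0xC6 = 11000110 → 2-byte char #5 = C6 8F.
Offset 15: leading byte 0xF0 = 11110000 → 4-byte char #6 = F0 A2 9A A7.
Leading byte 0xF0 = 11110000 matches 11110xxx → 4-byte sequence.
Byte 1: 0xF0 = 11110000, payload 000 (3 bits).
Byte 2: 0xA2 = 10100010 (10xxxxxx ✓), payload 100010.
Byte 3: 0x9A = 10011010 (10xxxxxx ✓), payload 011010.
Byte 4: 0xA7 = 10100111 (10xxxxxx ✓), payload 100111.
Concatenate: 000100010011010100111 = 0x226A7 (21 bits → U+226A7).

U+226A7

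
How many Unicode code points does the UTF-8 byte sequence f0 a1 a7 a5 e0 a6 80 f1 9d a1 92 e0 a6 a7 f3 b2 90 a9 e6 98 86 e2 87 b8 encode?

7

Byte at offset 0: 0xF0 = 11110000 → 4-byte char (#1). Advance 4.
Byte at offset 4: 0xE0 = 11100000 → 3-byte char (#2). Advance 3.
Byte at offset 7: 0xF1 = 11110001 → 4-byte char (#3). Advance 4.
Byte at offset 11: 0xE0 = 11100000 → 3-byte char (#4). Advance 3.
Byte at offset 14: 0xF3 = 11110011 → 4-byte char (#5). Advance 4.
Byte at offset 18: 0xE6 = 11100110 → 3-byte char (#6). Advance 3.
Byte at offset 21: 0xE2 = 11100010 → 3-byte char (#7). Advance 3.
Reached end at offset 24 after 7 code points.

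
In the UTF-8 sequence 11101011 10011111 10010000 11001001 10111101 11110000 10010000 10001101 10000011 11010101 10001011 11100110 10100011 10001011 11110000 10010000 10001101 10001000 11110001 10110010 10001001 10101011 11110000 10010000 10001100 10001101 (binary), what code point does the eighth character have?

U+1030D

Offset 0: leading byte 0xEB = 11101011 → 3-byte char #1 = EB 9F 90.
Offset 3: leading byte 0xC9 = 11001001 → 2-byte char #2 = C9 BD.
Offset 5: leading byte 0xF0 = 11110000 → 4-byte char #3 = F0 90 8D 83.
Offset 9: leading byte 0xD5 = 11010101 → 2-byte char #4 = D5 8B.
Offset 11: leading byte 0xE6 = 11100110 → 3-byte char #5 = E6 A3 8B.
Offset 14: leading byte 0xF0 = 11110000 → 4-byte char #6 = F0 90 8D 88.
Offset 18: leading byte 0xF1 = 11110001 → 4-byte char #7 = F1 B2 89 AB.
Offset 22: leading byte 0xF0 = 11110000 → 4-byte char #8 = F0 90 8C 8D.
Leading byte 0xF0 = 11110000 matches 11110xxx → 4-byte sequence.
Byte 1: 0xF0 = 11110000, payload 000 (3 bits).
Byte 2: 0x90 = 10010000 (10xxxxxx ✓), payload 010000.
Byte 3: 0x8C = 10001100 (10xxxxxx ✓), payload 001100.
Byte 4: 0x8D = 10001101 (10xxxxxx ✓), payload 001101.
Concatenate: 000010000001100001101 = 0x1030D (21 bits → U+1030D).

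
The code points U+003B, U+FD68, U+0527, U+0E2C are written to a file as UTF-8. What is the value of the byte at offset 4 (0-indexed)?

U+003B → 1-byte form 3B at offsets 0–0.
U+FD68 → 3-byte form EF B5 A8 at offsets 1–3.
U+0527 → 2-byte form D4 A7 at offsets 4–5.
Offset 4 falls in char 3's range; it's byte 1 of D4 A7 = 0xD4.

0xD4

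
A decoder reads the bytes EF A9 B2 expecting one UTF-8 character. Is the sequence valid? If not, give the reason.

Leading byte 0xEF = 11101111 → 3-byte form.
Continuation bytes 0xA9=10101001, 0xB2=10110010 all match 10xxxxxx.
Decoded value 0xFA72 is ≥ 0x800 (shortest form) and not a surrogate.

valid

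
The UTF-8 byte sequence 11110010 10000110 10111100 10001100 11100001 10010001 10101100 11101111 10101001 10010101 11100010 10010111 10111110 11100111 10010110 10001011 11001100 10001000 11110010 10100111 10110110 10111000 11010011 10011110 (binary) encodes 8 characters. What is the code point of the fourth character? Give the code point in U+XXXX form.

U+25FE

Offset 0: leading byte 0xF2 = 11110010 → 4-byte char #1 = F2 86 BC 8C.
Offset 4: leading byte 0xE1 = 11100001 → 3-byte char #2 = E1 91 AC.
Offset 7: leading byte 0xEF = 11101111 → 3-byte char #3 = EF A9 95.
Offset 10: leading byte 0xE2 = 11100010 → 3-byte char #4 = E2 97 BE.
Leading byte 0xE2 = 11100010 matches 1110xxxx → 3-byte sequence.
Byte 1: 0xE2 = 11100010, payload 0010 (4 bits).
Byte 2: 0x97 = 10010111 (10xxxxxx ✓), payload 010111.
Byte 3: 0xBE = 10111110 (10xxxxxx ✓), payload 111110.
Concatenate: 0010010111111110 = 0x25FE (16 bits → U+25FE).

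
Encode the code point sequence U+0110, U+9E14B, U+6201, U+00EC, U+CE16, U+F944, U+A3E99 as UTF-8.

U+0110: 2-byte form → C4 90.
U+9E14B: 4-byte form → F2 9E 85 8B.
U+6201: 3-byte form → E6 88 81.
U+00EC: 2-byte form → C3 AC.
U+CE16: 3-byte form → EC B8 96.
U+F944: 3-byte form → EF A5 84.
U+A3E99: 4-byte form → F2 A3 BA 99.
Concatenated (21 bytes): C4 90 F2 9E 85 8B E6 88 81 C3 AC EC B8 96 EF A5 84 F2 A3 BA 99.

C4 90 F2 9E 85 8B E6 88 81 C3 AC EC B8 96 EF A5 84 F2 A3 BA 99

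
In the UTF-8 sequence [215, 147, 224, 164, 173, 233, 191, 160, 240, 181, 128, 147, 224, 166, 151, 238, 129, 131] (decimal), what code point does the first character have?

U+05D3

Offset 0: leading byte 0xD7 = 11010111 → 2-byte char #1 = D7 93.
Leading byte 0xD7 = 11010111 matches 110xxxxx → 2-byte sequence.
Byte 1: 0xD7 = 11010111, payload 10111 (5 bits).
Byte 2: 0x93 = 10010011 (10xxxxxx ✓), payload 010011.
Concatenate: 10111010011 = 0x5D3 (11 bits → U+05D3).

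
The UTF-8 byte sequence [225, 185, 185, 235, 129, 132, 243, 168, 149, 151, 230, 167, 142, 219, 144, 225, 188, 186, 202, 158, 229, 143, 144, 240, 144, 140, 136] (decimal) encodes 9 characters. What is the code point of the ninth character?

Offset 0: leading byte 0xE1 = 11100001 → 3-byte char #1 = E1 B9 B9.
Offset 3: leading byte 0xEB = 11101011 → 3-byte char #2 = EB 81 84.
Offset 6: leading byte 0xF3 = 11110011 → 4-byte char #3 = F3 A8 95 97.
Offset 10: leading byte 0xE6 = 11100110 → 3-byte char #4 = E6 A7 8E.
Offset 13: leading byte 0xDB = 11011011 → 2-byte char #5 = DB 90.
Offset 15: leading byte 0xE1 = 11100001 → 3-byte char #6 = E1 BC BA.
Offset 18: leading byte 0xCA = 11001010 → 2-byte char #7 = CA 9E.
Offset 20: leading byte 0xE5 = 11100101 → 3-byte char #8 = E5 8F 90.
Offset 23: leading byte 0xF0 = 11110000 → 4-byte char #9 = F0 90 8C 88.
Leading byte 0xF0 = 11110000 matches 11110xxx → 4-byte sequence.
Byte 1: 0xF0 = 11110000, payload 000 (3 bits).
Byte 2: 0x90 = 10010000 (10xxxxxx ✓), payload 010000.
Byte 3: 0x8C = 10001100 (10xxxxxx ✓), payload 001100.
Byte 4: 0x88 = 10001000 (10xxxxxx ✓), payload 001000.
Concatenate: 000010000001100001000 = 0x10308 (21 bits → U+10308).

U+10308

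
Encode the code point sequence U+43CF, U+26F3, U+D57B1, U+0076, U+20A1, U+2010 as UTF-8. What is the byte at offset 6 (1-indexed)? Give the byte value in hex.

1-indexed offset 6 is 0-indexed offset 5.
U+43CF → 3-byte form E4 8F 8F at offsets 0–2.
U+26F3 → 3-byte form E2 9B B3 at offsets 3–5.
Offset 5 falls in char 2's range; it's byte 3 of E2 9B B3 = 0xB3.

0xB3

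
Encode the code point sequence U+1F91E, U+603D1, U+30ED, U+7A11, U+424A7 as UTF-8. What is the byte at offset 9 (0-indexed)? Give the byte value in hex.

U+1F91E → 4-byte form F0 9F A4 9E at offsets 0–3.
U+603D1 → 4-byte form F1 A0 8F 91 at offsets 4–7.
U+30ED → 3-byte form E3 83 AD at offsets 8–10.
Offset 9 falls in char 3's range; it's byte 2 of E3 83 AD = 0x83.

0x83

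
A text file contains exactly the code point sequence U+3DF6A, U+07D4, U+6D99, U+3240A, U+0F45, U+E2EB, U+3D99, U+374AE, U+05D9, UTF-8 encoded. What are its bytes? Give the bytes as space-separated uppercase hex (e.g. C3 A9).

U+3DF6A: 4-byte form → F0 BD BD AA.
U+07D4: 2-byte form → DF 94.
U+6D99: 3-byte form → E6 B6 99.
U+3240A: 4-byte form → F0 B2 90 8A.
U+0F45: 3-byte form → E0 BD 85.
U+E2EB: 3-byte form → EE 8B AB.
U+3D99: 3-byte form → E3 B6 99.
U+374AE: 4-byte form → F0 B7 92 AE.
U+05D9: 2-byte form → D7 99.
Concatenated (28 bytes): F0 BD BD AA DF 94 E6 B6 99 F0 B2 90 8A E0 BD 85 EE 8B AB E3 B6 99 F0 B7 92 AE D7 99.

F0 BD BD AA DF 94 E6 B6 99 F0 B2 90 8A E0 BD 85 EE 8B AB E3 B6 99 F0 B7 92 AE D7 99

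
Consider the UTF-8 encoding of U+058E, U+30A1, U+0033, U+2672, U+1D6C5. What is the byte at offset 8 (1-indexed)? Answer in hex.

0x99

1-indexed offset 8 is 0-indexed offset 7.
U+058E → 2-byte form D6 8E at offsets 0–1.
U+30A1 → 3-byte form E3 82 A1 at offsets 2–4.
U+0033 → 1-byte form 33 at offsets 5–5.
U+2672 → 3-byte form E2 99 B2 at offsets 6–8.
Offset 7 falls in char 4's range; it's byte 2 of E2 99 B2 = 0x99.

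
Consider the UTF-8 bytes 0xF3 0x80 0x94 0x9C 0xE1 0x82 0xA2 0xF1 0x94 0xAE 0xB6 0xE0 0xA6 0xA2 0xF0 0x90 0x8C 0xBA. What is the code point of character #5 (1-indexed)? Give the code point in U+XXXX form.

U+1033A

Offset 0: leading byte 0xF3 = 11110011 → 4-byte char #1 = F3 80 94 9C.
Offset 4: leading byte 0xE1 = 11100001 → 3-byte char #2 = E1 82 A2.
Offset 7: leading byte 0xF1 = 11110001 → 4-byte char #3 = F1 94 AE B6.
Offset 11: leading byte 0xE0 = 11100000 → 3-byte char #4 = E0 A6 A2.
Offset 14: leading byte 0xF0 = 11110000 → 4-byte char #5 = F0 90 8C BA.
Leading byte 0xF0 = 11110000 matches 11110xxx → 4-byte sequence.
Byte 1: 0xF0 = 11110000, payload 000 (3 bits).
Byte 2: 0x90 = 10010000 (10xxxxxx ✓), payload 010000.
Byte 3: 0x8C = 10001100 (10xxxxxx ✓), payload 001100.
Byte 4: 0xBA = 10111010 (10xxxxxx ✓), payload 111010.
Concatenate: 000010000001100111010 = 0x1033A (21 bits → U+1033A).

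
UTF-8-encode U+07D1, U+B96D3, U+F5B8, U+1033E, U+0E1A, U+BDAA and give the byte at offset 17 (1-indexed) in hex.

1-indexed offset 17 is 0-indexed offset 16.
U+07D1 → 2-byte form DF 91 at offsets 0–1.
U+B96D3 → 4-byte form F2 B9 9B 93 at offsets 2–5.
U+F5B8 → 3-byte form EF 96 B8 at offsets 6–8.
U+1033E → 4-byte form F0 90 8C BE at offsets 9–12.
U+0E1A → 3-byte form E0 B8 9A at offsets 13–15.
U+BDAA → 3-byte form EB B6 AA at offsets 16–18.
Offset 16 falls in char 6's range; it's byte 1 of EB B6 AA = 0xEB.

0xEB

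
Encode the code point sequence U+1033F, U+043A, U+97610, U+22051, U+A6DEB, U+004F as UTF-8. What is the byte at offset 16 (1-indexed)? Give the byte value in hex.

0xA6

1-indexed offset 16 is 0-indexed offset 15.
U+1033F → 4-byte form F0 90 8C BF at offsets 0–3.
U+043A → 2-byte form D0 BA at offsets 4–5.
U+97610 → 4-byte form F2 97 98 90 at offsets 6–9.
U+22051 → 4-byte form F0 A2 81 91 at offsets 10–13.
U+A6DEB → 4-byte form F2 A6 B7 AB at offsets 14–17.
Offset 15 falls in char 5's range; it's byte 2 of F2 A6 B7 AB = 0xA6.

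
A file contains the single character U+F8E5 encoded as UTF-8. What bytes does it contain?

EF A3 A5

U+F8E5 = 0xF8E5 = 63717 decimal. In range U+0800–U+FFFF → 3-byte form: 1110xxxx 10xxxxxx 10xxxxxx.
Binary (16 bits): 1111100011100101.
Split 4+6+6: 1111 | 100011 | 100101.
Byte 1: 11101111 = 0xEF.
Byte 2: 10100011 = 0xA3.
Byte 3: 10100101 = 0xA5.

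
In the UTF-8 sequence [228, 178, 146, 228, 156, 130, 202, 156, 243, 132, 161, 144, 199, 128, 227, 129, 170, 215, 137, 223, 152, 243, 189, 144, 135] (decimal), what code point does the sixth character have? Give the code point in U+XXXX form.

Offset 0: leading byte 0xE4 = 11100100 → 3-byte char #1 = E4 B2 92.
Offset 3: leading byte 0xE4 = 11100100 → 3-byte char #2 = E4 9C 82.
Offset 6: leading byte 0xCA = 11001010 → 2-byte char #3 = CA 9C.
Offset 8: leading byte 0xF3 = 11110011 → 4-byte char #4 = F3 84 A1 90.
Offset 12: leading byte 0xC7 = 11000111 → 2-byte char #5 = C7 80.
Offset 14: leading byte 0xE3 = 11100011 → 3-byte char #6 = E3 81 AA.
Leading byte 0xE3 = 11100011 matches 1110xxxx → 3-byte sequence.
Byte 1: 0xE3 = 11100011, payload 0011 (4 bits).
Byte 2: 0x81 = 10000001 (10xxxxxx ✓), payload 000001.
Byte 3: 0xAA = 10101010 (10xxxxxx ✓), payload 101010.
Concatenate: 0011000001101010 = 0x306A (16 bits → U+306A).

U+306A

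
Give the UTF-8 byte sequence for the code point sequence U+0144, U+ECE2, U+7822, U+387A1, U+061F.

C5 84 EE B3 A2 E7 A0 A2 F0 B8 9E A1 D8 9F

U+0144: 2-byte form → C5 84.
U+ECE2: 3-byte form → EE B3 A2.
U+7822: 3-byte form → E7 A0 A2.
U+387A1: 4-byte form → F0 B8 9E A1.
U+061F: 2-byte form → D8 9F.
Concatenated (14 bytes): C5 84 EE B3 A2 E7 A0 A2 F0 B8 9E A1 D8 9F.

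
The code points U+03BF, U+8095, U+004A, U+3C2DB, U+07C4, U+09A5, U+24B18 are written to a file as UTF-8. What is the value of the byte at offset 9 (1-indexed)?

1-indexed offset 9 is 0-indexed offset 8.
U+03BF → 2-byte form CE BF at offsets 0–1.
U+8095 → 3-byte form E8 82 95 at offsets 2–4.
U+004A → 1-byte form 4A at offsets 5–5.
U+3C2DB → 4-byte form F0 BC 8B 9B at offsets 6–9.
Offset 8 falls in char 4's range; it's byte 3 of F0 BC 8B 9B = 0x8B.

0x8B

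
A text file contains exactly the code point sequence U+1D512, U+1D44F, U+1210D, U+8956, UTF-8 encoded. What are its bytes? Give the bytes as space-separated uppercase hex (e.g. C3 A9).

U+1D512: 4-byte form → F0 9D 94 92.
U+1D44F: 4-byte form → F0 9D 91 8F.
U+1210D: 4-byte form → F0 92 84 8D.
U+8956: 3-byte form → E8 A5 96.
Concatenated (15 bytes): F0 9D 94 92 F0 9D 91 8F F0 92 84 8D E8 A5 96.

F0 9D 94 92 F0 9D 91 8F F0 92 84 8D E8 A5 96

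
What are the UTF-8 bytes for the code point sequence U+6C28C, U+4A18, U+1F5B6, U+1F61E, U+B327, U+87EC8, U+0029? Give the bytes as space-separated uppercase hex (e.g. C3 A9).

U+6C28C: 4-byte form → F1 AC 8A 8C.
U+4A18: 3-byte form → E4 A8 98.
U+1F5B6: 4-byte form → F0 9F 96 B6.
U+1F61E: 4-byte form → F0 9F 98 9E.
U+B327: 3-byte form → EB 8C A7.
U+87EC8: 4-byte form → F2 87 BB 88.
U+0029: 1-byte form → 29.
Concatenated (23 bytes): F1 AC 8A 8C E4 A8 98 F0 9F 96 B6 F0 9F 98 9E EB 8C A7 F2 87 BB 88 29.

F1 AC 8A 8C E4 A8 98 F0 9F 96 B6 F0 9F 98 9E EB 8C A7 F2 87 BB 88 29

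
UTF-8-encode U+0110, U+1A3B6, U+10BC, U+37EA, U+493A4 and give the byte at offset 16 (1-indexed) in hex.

1-indexed offset 16 is 0-indexed offset 15.
U+0110 → 2-byte form C4 90 at offsets 0–1.
U+1A3B6 → 4-byte form F0 9A 8E B6 at offsets 2–5.
U+10BC → 3-byte form E1 82 BC at offsets 6–8.
U+37EA → 3-byte form E3 9F AA at offsets 9–11.
U+493A4 → 4-byte form F1 89 8E A4 at offsets 12–15.
Offset 15 falls in char 5's range; it's byte 4 of F1 89 8E A4 = 0xA4.

0xA4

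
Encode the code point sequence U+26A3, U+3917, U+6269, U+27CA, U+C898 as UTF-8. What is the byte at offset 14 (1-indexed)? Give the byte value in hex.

0xA2

1-indexed offset 14 is 0-indexed offset 13.
U+26A3 → 3-byte form E2 9A A3 at offsets 0–2.
U+3917 → 3-byte form E3 A4 97 at offsets 3–5.
U+6269 → 3-byte form E6 89 A9 at offsets 6–8.
U+27CA → 3-byte form E2 9F 8A at offsets 9–11.
U+C898 → 3-byte form EC A2 98 at offsets 12–14.
Offset 13 falls in char 5's range; it's byte 2 of EC A2 98 = 0xA2.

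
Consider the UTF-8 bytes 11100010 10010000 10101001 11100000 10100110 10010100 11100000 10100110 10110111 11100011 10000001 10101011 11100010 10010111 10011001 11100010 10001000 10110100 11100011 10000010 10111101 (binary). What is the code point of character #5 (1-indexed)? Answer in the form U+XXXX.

U+25D9

Offset 0: leading byte 0xE2 = 11100010 → 3-byte char #1 = E2 90 A9.
Offset 3: leading byte 0xE0 = 11100000 → 3-byte char #2 = E0 A6 94.
Offset 6: leading byte 0xE0 = 11100000 → 3-byte char #3 = E0 A6 B7.
Offset 9: leading byte 0xE3 = 11100011 → 3-byte char #4 = E3 81 AB.
Offset 12: leading byte 0xE2 = 11100010 → 3-byte char #5 = E2 97 99.
Leading byte 0xE2 = 11100010 matches 1110xxxx → 3-byte sequence.
Byte 1: 0xE2 = 11100010, payload 0010 (4 bits).
Byte 2: 0x97 = 10010111 (10xxxxxx ✓), payload 010111.
Byte 3: 0x99 = 10011001 (10xxxxxx ✓), payload 011001.
Concatenate: 0010010111011001 = 0x25D9 (16 bits → U+25D9).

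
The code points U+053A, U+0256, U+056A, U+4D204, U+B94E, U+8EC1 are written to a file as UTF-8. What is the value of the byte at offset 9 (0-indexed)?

0x84

U+053A → 2-byte form D4 BA at offsets 0–1.
U+0256 → 2-byte form C9 96 at offsets 2–3.
U+056A → 2-byte form D5 AA at offsets 4–5.
U+4D204 → 4-byte form F1 8D 88 84 at offsets 6–9.
Offset 9 falls in char 4's range; it's byte 4 of F1 8D 88 84 = 0x84.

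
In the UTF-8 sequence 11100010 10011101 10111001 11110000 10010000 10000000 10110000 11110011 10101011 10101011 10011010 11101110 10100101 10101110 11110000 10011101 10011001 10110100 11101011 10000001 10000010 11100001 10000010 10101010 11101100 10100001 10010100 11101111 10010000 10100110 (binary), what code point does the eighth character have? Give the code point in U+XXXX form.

U+C854

Offset 0: leading byte 0xE2 = 11100010 → 3-byte char #1 = E2 9D B9.
Offset 3: leading byte 0xF0 = 11110000 → 4-byte char #2 = F0 90 80 B0.
Offset 7: leading byte 0xF3 = 11110011 → 4-byte char #3 = F3 AB AB 9A.
Offset 11: leading byte 0xEE = 11101110 → 3-byte char #4 = EE A5 AE.
Offset 14: leading byte 0xF0 = 11110000 → 4-byte char #5 = F0 9D 99 B4.
Offset 18: leading byte 0xEB = 11101011 → 3-byte char #6 = EB 81 82.
Offset 21: leading byte 0xE1 = 11100001 → 3-byte char #7 = E1 82 AA.
Offset 24: leading byte 0xEC = 11101100 → 3-byte char #8 = EC A1 94.
Leading byte 0xEC = 11101100 matches 1110xxxx → 3-byte sequence.
Byte 1: 0xEC = 11101100, payload 1100 (4 bits).
Byte 2: 0xA1 = 10100001 (10xxxxxx ✓), payload 100001.
Byte 3: 0x94 = 10010100 (10xxxxxx ✓), payload 010100.
Concatenate: 1100100001010100 = 0xC854 (16 bits → U+C854).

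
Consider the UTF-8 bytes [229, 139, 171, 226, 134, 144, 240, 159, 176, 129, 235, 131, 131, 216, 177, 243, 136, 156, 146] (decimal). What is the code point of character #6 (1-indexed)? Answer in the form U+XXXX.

U+C8712

Offset 0: leading byte 0xE5 = 11100101 → 3-byte char #1 = E5 8B AB.
Offset 3: leading byte 0xE2 = 11100010 → 3-byte char #2 = E2 86 90.
Offset 6: leading byte 0xF0 = 11110000 → 4-byte char #3 = F0 9F B0 81.
Offset 10: leading byte 0xEB = 11101011 → 3-byte char #4 = EB 83 83.
Offset 13: leading byte 0xD8 = 11011000 → 2-byte char #5 = D8 B1.
Offset 15: leading byte 0xF3 = 11110011 → 4-byte char #6 = F3 88 9C 92.
Leading byte 0xF3 = 11110011 matches 11110xxx → 4-byte sequence.
Byte 1: 0xF3 = 11110011, payload 011 (3 bits).
Byte 2: 0x88 = 10001000 (10xxxxxx ✓), payload 001000.
Byte 3: 0x9C = 10011100 (10xxxxxx ✓), payload 011100.
Byte 4: 0x92 = 10010010 (10xxxxxx ✓), payload 010010.
Concatenate: 011001000011100010010 = 0xC8712 (21 bits → U+C8712).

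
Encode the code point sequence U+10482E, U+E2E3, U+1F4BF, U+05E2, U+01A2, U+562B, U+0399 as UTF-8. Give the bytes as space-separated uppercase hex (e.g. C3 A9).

F4 84 A0 AE EE 8B A3 F0 9F 92 BF D7 A2 C6 A2 E5 98 AB CE 99

U+10482E: 4-byte form → F4 84 A0 AE.
U+E2E3: 3-byte form → EE 8B A3.
U+1F4BF: 4-byte form → F0 9F 92 BF.
U+05E2: 2-byte form → D7 A2.
U+01A2: 2-byte form → C6 A2.
U+562B: 3-byte form → E5 98 AB.
U+0399: 2-byte form → CE 99.
Concatenated (20 bytes): F4 84 A0 AE EE 8B A3 F0 9F 92 BF D7 A2 C6 A2 E5 98 AB CE 99.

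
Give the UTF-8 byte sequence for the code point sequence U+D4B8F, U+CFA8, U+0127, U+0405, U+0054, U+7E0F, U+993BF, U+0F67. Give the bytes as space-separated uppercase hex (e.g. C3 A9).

F3 94 AE 8F EC BE A8 C4 A7 D0 85 54 E7 B8 8F F2 99 8E BF E0 BD A7

U+D4B8F: 4-byte form → F3 94 AE 8F.
U+CFA8: 3-byte form → EC BE A8.
U+0127: 2-byte form → C4 A7.
U+0405: 2-byte form → D0 85.
U+0054: 1-byte form → 54.
U+7E0F: 3-byte form → E7 B8 8F.
U+993BF: 4-byte form → F2 99 8E BF.
U+0F67: 3-byte form → E0 BD A7.
Concatenated (22 bytes): F3 94 AE 8F EC BE A8 C4 A7 D0 85 54 E7 B8 8F F2 99 8E BF E0 BD A7.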